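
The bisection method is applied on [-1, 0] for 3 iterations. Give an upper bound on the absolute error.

Bisection error bound: |error| ≤ (b-a)/2^n
|error| ≤ (0 - (-1))/2^3 = 1/2^3
|error| ≤ 0.1250000000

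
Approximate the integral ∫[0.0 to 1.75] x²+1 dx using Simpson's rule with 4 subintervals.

f(x) = x²+1
a = 0.0, b = 1.75, n = 4
h = (b - a)/n = 0.437500

Simpson's rule: (h/3)[f(x₀) + 4f(x₁) + 2f(x₂) + ... + f(xₙ)]

x_0 = 0.0000, f(x_0) = 1.000000, coefficient = 1
x_1 = 0.4375, f(x_1) = 1.191406, coefficient = 4
x_2 = 0.8750, f(x_2) = 1.765625, coefficient = 2
x_3 = 1.3125, f(x_3) = 2.722656, coefficient = 4
x_4 = 1.7500, f(x_4) = 4.062500, coefficient = 1

I ≈ (0.437500/3) × 24.250000 = 3.536458
Exact value: 3.536458
Error: 0.000000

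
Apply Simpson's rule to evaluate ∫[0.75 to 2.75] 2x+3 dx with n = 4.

f(x) = 2x+3
a = 0.75, b = 2.75, n = 4
h = (b - a)/n = 0.500000

Simpson's rule: (h/3)[f(x₀) + 4f(x₁) + 2f(x₂) + ... + f(xₙ)]

x_0 = 0.7500, f(x_0) = 4.500000, coefficient = 1
x_1 = 1.2500, f(x_1) = 5.500000, coefficient = 4
x_2 = 1.7500, f(x_2) = 6.500000, coefficient = 2
x_3 = 2.2500, f(x_3) = 7.500000, coefficient = 4
x_4 = 2.7500, f(x_4) = 8.500000, coefficient = 1

I ≈ (0.500000/3) × 78.000000 = 13.000000
Exact value: 13.000000
Error: 0.000000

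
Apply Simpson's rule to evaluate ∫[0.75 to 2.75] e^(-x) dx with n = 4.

f(x) = e^(-x)
a = 0.75, b = 2.75, n = 4
h = (b - a)/n = 0.500000

Simpson's rule: (h/3)[f(x₀) + 4f(x₁) + 2f(x₂) + ... + f(xₙ)]

x_0 = 0.7500, f(x_0) = 0.472367, coefficient = 1
x_1 = 1.2500, f(x_1) = 0.286505, coefficient = 4
x_2 = 1.7500, f(x_2) = 0.173774, coefficient = 2
x_3 = 2.2500, f(x_3) = 0.105399, coefficient = 4
x_4 = 2.7500, f(x_4) = 0.063928, coefficient = 1

I ≈ (0.500000/3) × 2.451458 = 0.408576
Exact value: 0.408439
Error: 0.000138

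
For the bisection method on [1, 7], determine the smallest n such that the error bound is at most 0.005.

We need (b-a)/2^n ≤ 0.005
(7 - 1)/2^n ≤ 0.005
6/2^n ≤ 0.005
2^n ≥ 1200
n ≥ log₂(1200) = 10.23
n ≥ 11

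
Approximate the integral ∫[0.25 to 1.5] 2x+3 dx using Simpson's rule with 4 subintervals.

f(x) = 2x+3
a = 0.25, b = 1.5, n = 4
h = (b - a)/n = 0.312500

Simpson's rule: (h/3)[f(x₀) + 4f(x₁) + 2f(x₂) + ... + f(xₙ)]

x_0 = 0.2500, f(x_0) = 3.500000, coefficient = 1
x_1 = 0.5625, f(x_1) = 4.125000, coefficient = 4
x_2 = 0.8750, f(x_2) = 4.750000, coefficient = 2
x_3 = 1.1875, f(x_3) = 5.375000, coefficient = 4
x_4 = 1.5000, f(x_4) = 6.000000, coefficient = 1

I ≈ (0.312500/3) × 57.000000 = 5.937500
Exact value: 5.937500
Error: 0.000000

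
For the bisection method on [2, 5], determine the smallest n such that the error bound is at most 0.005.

We need (b-a)/2^n ≤ 0.005
(5 - 2)/2^n ≤ 0.005
3/2^n ≤ 0.005
2^n ≥ 600
n ≥ log₂(600) = 9.23
n ≥ 10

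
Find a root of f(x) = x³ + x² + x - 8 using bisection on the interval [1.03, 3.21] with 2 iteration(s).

f(x) = x³ + x² + x - 8
Initial interval: [1.03, 3.21]

Iteration 1:
  c_1 = (1.030000 + 3.210000)/2 = 2.120000
  f(c_1) = f(2.120000) = 8.142528
  f(a) × f(c) < 0, new interval: [1.030000, 2.120000]
Iteration 2:
  c_2 = (1.030000 + 2.120000)/2 = 1.575000
  f(c_2) = f(1.575000) = -0.037391
  f(a) × f(c) ≥ 0, new interval: [1.575000, 2.120000]

After 2 iteration(s), the approximation is c_2 = 1.575000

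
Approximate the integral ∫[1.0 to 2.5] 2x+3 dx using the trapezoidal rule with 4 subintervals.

f(x) = 2x+3
a = 1.0, b = 2.5, n = 4
h = (b - a)/n = 0.375000

Trapezoidal rule: (h/2)[f(x₀) + 2f(x₁) + 2f(x₂) + ... + f(xₙ)]

x_0 = 1.0000, f(x_0) = 5.000000, coefficient = 1
x_1 = 1.3750, f(x_1) = 5.750000, coefficient = 2
x_2 = 1.7500, f(x_2) = 6.500000, coefficient = 2
x_3 = 2.1250, f(x_3) = 7.250000, coefficient = 2
x_4 = 2.5000, f(x_4) = 8.000000, coefficient = 1

I ≈ (0.375000/2) × 52.000000 = 9.750000
Exact value: 9.750000
Error: 0.000000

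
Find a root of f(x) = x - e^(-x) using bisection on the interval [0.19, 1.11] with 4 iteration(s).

f(x) = x - e^(-x)
Initial interval: [0.19, 1.11]

Iteration 1:
  c_1 = (0.190000 + 1.110000)/2 = 0.650000
  f(c_1) = f(0.650000) = 0.127954
  f(a) × f(c) < 0, new interval: [0.190000, 0.650000]
Iteration 2:
  c_2 = (0.190000 + 0.650000)/2 = 0.420000
  f(c_2) = f(0.420000) = -0.237047
  f(a) × f(c) ≥ 0, new interval: [0.420000, 0.650000]
Iteration 3:
  c_3 = (0.420000 + 0.650000)/2 = 0.535000
  f(c_3) = f(0.535000) = -0.050669
  f(a) × f(c) ≥ 0, new interval: [0.535000, 0.650000]
Iteration 4:
  c_4 = (0.535000 + 0.650000)/2 = 0.592500
  f(c_4) = f(0.592500) = 0.039557
  f(a) × f(c) < 0, new interval: [0.535000, 0.592500]

After 4 iteration(s), the approximation is c_4 = 0.592500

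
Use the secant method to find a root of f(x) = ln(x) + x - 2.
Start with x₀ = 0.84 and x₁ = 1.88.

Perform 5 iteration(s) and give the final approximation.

f(x) = ln(x) + x - 2
x₀ = 0.84, x₁ = 1.88

Secant formula: x_{n+1} = x_n - f(x_n)(x_n - x_{n-1})/(f(x_n) - f(x_{n-1}))

Iteration 1:
  f(0.840000) = -1.334353
  f(1.880000) = 0.511272
  x_2 = 1.880000 - 0.511272×(1.880000 - 0.840000)/(0.511272 - (-1.334353))
       = 1.591901
Iteration 2:
  f(1.880000) = 0.511272
  f(1.591901) = 0.056830
  x_3 = 1.591901 - 0.056830×(1.591901 - 1.880000)/(0.056830 - 0.511272)
       = 1.555873
Iteration 3:
  f(1.591901) = 0.056830
  f(1.555873) = -0.002090
  x_4 = 1.555873 - (-0.002090)×(1.555873 - 1.591901)/(-0.002090 - 0.056830)
       = 1.557151
Iteration 4:
  f(1.555873) = -0.002090
  f(1.557151) = 0.000009
  x_5 = 1.557151 - 0.000009×(1.557151 - 1.555873)/(0.000009 - (-0.002090))
       = 1.557146
Iteration 5:
  f(1.557151) = 0.000009
  f(1.557146) = 0.000000
  x_6 = 1.557146 - 0.000000×(1.557146 - 1.557151)/(0.000000 - 0.000009)
       = 1.557146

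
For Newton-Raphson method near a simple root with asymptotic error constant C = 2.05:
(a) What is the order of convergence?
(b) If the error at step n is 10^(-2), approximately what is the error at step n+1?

(a) Newton-Raphson has quadratic (order 2) convergence near simple roots.
    This means |e_{n+1}| ≈ C|e_n|².

(b) With |e_n| = 10^(-2) and C = 2.05:
    |e_{n+1}| ≈ 2.05 × (10^(-2))² = 2.05 × 10^(-4)

(a) 2 (quadratic); (b) |e_{n+1}| ≈ 2.050e-04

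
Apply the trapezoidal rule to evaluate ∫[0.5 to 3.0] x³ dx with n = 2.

f(x) = x³
a = 0.5, b = 3.0, n = 2
h = (b - a)/n = 1.250000

Trapezoidal rule: (h/2)[f(x₀) + 2f(x₁) + 2f(x₂) + ... + f(xₙ)]

x_0 = 0.5000, f(x_0) = 0.125000, coefficient = 1
x_1 = 1.7500, f(x_1) = 5.359375, coefficient = 2
x_2 = 3.0000, f(x_2) = 27.000000, coefficient = 1

I ≈ (1.250000/2) × 37.843750 = 23.652344
Exact value: 20.234375
Error: 3.417969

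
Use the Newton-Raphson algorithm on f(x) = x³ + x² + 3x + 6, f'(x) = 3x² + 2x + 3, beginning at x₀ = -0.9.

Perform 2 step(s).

f(x) = x³ + x² + 3x + 6
f'(x) = 3x² + 2x + 3
x₀ = -0.9

Newton-Raphson formula: x_{n+1} = x_n - f(x_n)/f'(x_n)

Iteration 1:
  f(-0.900000) = 3.381000
  f'(-0.900000) = 3.630000
  x_1 = -0.900000 - 3.381000/3.630000 = -1.831405
Iteration 2:
  f(-1.831405) = -2.282784
  f'(-1.831405) = 9.399322
  x_2 = -1.831405 - (-2.282784)/9.399322 = -1.588538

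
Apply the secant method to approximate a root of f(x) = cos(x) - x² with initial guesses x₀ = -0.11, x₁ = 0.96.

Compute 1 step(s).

f(x) = cos(x) - x²
x₀ = -0.11, x₁ = 0.96

Secant formula: x_{n+1} = x_n - f(x_n)(x_n - x_{n-1})/(f(x_n) - f(x_{n-1}))

Iteration 1:
  f(-0.110000) = 0.981856
  f(0.960000) = -0.348080
  x_2 = 0.960000 - (-0.348080)×(0.960000 - (-0.110000))/(-0.348080 - 0.981856)
       = 0.679952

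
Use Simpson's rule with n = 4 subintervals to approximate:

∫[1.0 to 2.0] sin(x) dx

f(x) = sin(x)
a = 1.0, b = 2.0, n = 4
h = (b - a)/n = 0.250000

Simpson's rule: (h/3)[f(x₀) + 4f(x₁) + 2f(x₂) + ... + f(xₙ)]

x_0 = 1.0000, f(x_0) = 0.841471, coefficient = 1
x_1 = 1.2500, f(x_1) = 0.948985, coefficient = 4
x_2 = 1.5000, f(x_2) = 0.997495, coefficient = 2
x_3 = 1.7500, f(x_3) = 0.983986, coefficient = 4
x_4 = 2.0000, f(x_4) = 0.909297, coefficient = 1

I ≈ (0.250000/3) × 11.477641 = 0.956470
Exact value: 0.956449
Error: 0.000021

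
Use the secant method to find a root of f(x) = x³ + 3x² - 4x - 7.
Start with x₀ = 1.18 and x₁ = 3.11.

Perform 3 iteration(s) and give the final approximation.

f(x) = x³ + 3x² - 4x - 7
x₀ = 1.18, x₁ = 3.11

Secant formula: x_{n+1} = x_n - f(x_n)(x_n - x_{n-1})/(f(x_n) - f(x_{n-1}))

Iteration 1:
  f(1.180000) = -5.899768
  f(3.110000) = 39.656531
  x_2 = 3.110000 - 39.656531×(3.110000 - 1.180000)/(39.656531 - (-5.899768))
       = 1.429945
Iteration 2:
  f(3.110000) = 39.656531
  f(1.429945) = -3.661686
  x_3 = 1.429945 - (-3.661686)×(1.429945 - 3.110000)/(-3.661686 - 39.656531)
       = 1.571960
Iteration 3:
  f(1.429945) = -3.661686
  f(1.571960) = -1.990266
  x_4 = 1.571960 - (-1.990266)×(1.571960 - 1.429945)/(-1.990266 - (-3.661686))
       = 1.741066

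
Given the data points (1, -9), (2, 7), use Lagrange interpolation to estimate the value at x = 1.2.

Lagrange interpolation formula:
P(x) = Σ yᵢ × Lᵢ(x)
where Lᵢ(x) = Π_{j≠i} (x - xⱼ)/(xᵢ - xⱼ)

L_0(1.2) = (1.2 - 2)/(1 - 2) = 0.800000
L_1(1.2) = (1.2 - 1)/(2 - 1) = 0.200000

P(1.2) = (-9)×L_0(1.2) + 7×L_1(1.2)
P(1.2) = -5.800000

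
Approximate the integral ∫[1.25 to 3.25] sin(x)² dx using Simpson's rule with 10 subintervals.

f(x) = sin(x)²
a = 1.25, b = 3.25, n = 10
h = (b - a)/n = 0.200000

Simpson's rule: (h/3)[f(x₀) + 4f(x₁) + 2f(x₂) + ... + f(xₙ)]

x_0 = 1.2500, f(x_0) = 0.900572, coefficient = 1
x_1 = 1.4500, f(x_1) = 0.985479, coefficient = 4
x_2 = 1.6500, f(x_2) = 0.993740, coefficient = 2
x_3 = 1.8500, f(x_3) = 0.924050, coefficient = 4
x_4 = 2.0500, f(x_4) = 0.787412, coefficient = 2
x_5 = 2.2500, f(x_5) = 0.605398, coefficient = 4
x_6 = 2.4500, f(x_6) = 0.406744, coefficient = 2
x_7 = 2.6500, f(x_7) = 0.222813, coefficient = 4
x_8 = 2.8500, f(x_8) = 0.082644, coefficient = 2
x_9 = 3.0500, f(x_9) = 0.008366, coefficient = 4
x_10 = 3.2500, f(x_10) = 0.011706, coefficient = 1

I ≈ (0.200000/3) × 16.437779 = 1.095852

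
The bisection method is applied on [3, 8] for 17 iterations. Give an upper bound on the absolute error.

Bisection error bound: |error| ≤ (b-a)/2^n
|error| ≤ (8 - 3)/2^17 = 5/2^17
|error| ≤ 0.0000381470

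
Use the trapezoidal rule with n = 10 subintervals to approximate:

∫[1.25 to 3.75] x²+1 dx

f(x) = x²+1
a = 1.25, b = 3.75, n = 10
h = (b - a)/n = 0.250000

Trapezoidal rule: (h/2)[f(x₀) + 2f(x₁) + 2f(x₂) + ... + f(xₙ)]

x_0 = 1.2500, f(x_0) = 2.562500, coefficient = 1
x_1 = 1.5000, f(x_1) = 3.250000, coefficient = 2
x_2 = 1.7500, f(x_2) = 4.062500, coefficient = 2
x_3 = 2.0000, f(x_3) = 5.000000, coefficient = 2
x_4 = 2.2500, f(x_4) = 6.062500, coefficient = 2
x_5 = 2.5000, f(x_5) = 7.250000, coefficient = 2
x_6 = 2.7500, f(x_6) = 8.562500, coefficient = 2
x_7 = 3.0000, f(x_7) = 10.000000, coefficient = 2
x_8 = 3.2500, f(x_8) = 11.562500, coefficient = 2
x_9 = 3.5000, f(x_9) = 13.250000, coefficient = 2
x_10 = 3.7500, f(x_10) = 15.062500, coefficient = 1

I ≈ (0.250000/2) × 155.625000 = 19.453125
Exact value: 19.427083
Error: 0.026042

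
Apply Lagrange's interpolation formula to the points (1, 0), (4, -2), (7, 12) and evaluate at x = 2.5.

Lagrange interpolation formula:
P(x) = Σ yᵢ × Lᵢ(x)
where Lᵢ(x) = Π_{j≠i} (x - xⱼ)/(xᵢ - xⱼ)

L_0(2.5) = (2.5 - 4)/(1 - 4) × (2.5 - 7)/(1 - 7) = 0.375000
L_1(2.5) = (2.5 - 1)/(4 - 1) × (2.5 - 7)/(4 - 7) = 0.750000
L_2(2.5) = (2.5 - 1)/(7 - 1) × (2.5 - 4)/(7 - 4) = -0.125000

P(2.5) = 0×L_0(2.5) + (-2)×L_1(2.5) + 12×L_2(2.5)
P(2.5) = -3.000000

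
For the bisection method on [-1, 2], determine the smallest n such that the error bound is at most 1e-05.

We need (b-a)/2^n ≤ 1e-05
(2 - (-1))/2^n ≤ 1e-05
3/2^n ≤ 1e-05
2^n ≥ 300000
n ≥ log₂(300000) = 18.19
n ≥ 19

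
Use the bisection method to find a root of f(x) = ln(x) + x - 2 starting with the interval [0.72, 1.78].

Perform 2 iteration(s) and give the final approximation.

f(x) = ln(x) + x - 2
Initial interval: [0.72, 1.78]

Iteration 1:
  c_1 = (0.720000 + 1.780000)/2 = 1.250000
  f(c_1) = f(1.250000) = -0.526856
  f(a) × f(c) ≥ 0, new interval: [1.250000, 1.780000]
Iteration 2:
  c_2 = (1.250000 + 1.780000)/2 = 1.515000
  f(c_2) = f(1.515000) = -0.069585
  f(a) × f(c) ≥ 0, new interval: [1.515000, 1.780000]

After 2 iteration(s), the approximation is c_2 = 1.515000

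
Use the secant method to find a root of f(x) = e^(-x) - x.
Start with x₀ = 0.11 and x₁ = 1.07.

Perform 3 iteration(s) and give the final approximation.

f(x) = e^(-x) - x
x₀ = 0.11, x₁ = 1.07

Secant formula: x_{n+1} = x_n - f(x_n)(x_n - x_{n-1})/(f(x_n) - f(x_{n-1}))

Iteration 1:
  f(0.110000) = 0.785834
  f(1.070000) = -0.726991
  x_2 = 1.070000 - (-0.726991)×(1.070000 - 0.110000)/(-0.726991 - 0.785834)
       = 0.608670
Iteration 2:
  f(1.070000) = -0.726991
  f(0.608670) = -0.064596
  x_3 = 0.608670 - (-0.064596)×(0.608670 - 1.070000)/(-0.064596 - (-0.726991))
       = 0.563682
Iteration 3:
  f(0.608670) = -0.064596
  f(0.563682) = 0.005428
  x_4 = 0.563682 - 0.005428×(0.563682 - 0.608670)/(0.005428 - (-0.064596))
       = 0.567169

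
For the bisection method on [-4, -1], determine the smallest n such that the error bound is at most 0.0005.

We need (b-a)/2^n ≤ 0.0005
(-1 - (-4))/2^n ≤ 0.0005
3/2^n ≤ 0.0005
2^n ≥ 6000
n ≥ log₂(6000) = 12.55
n ≥ 13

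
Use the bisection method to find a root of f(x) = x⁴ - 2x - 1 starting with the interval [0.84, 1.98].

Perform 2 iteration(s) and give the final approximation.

f(x) = x⁴ - 2x - 1
Initial interval: [0.84, 1.98]

Iteration 1:
  c_1 = (0.840000 + 1.980000)/2 = 1.410000
  f(c_1) = f(1.410000) = 0.132542
  f(a) × f(c) < 0, new interval: [0.840000, 1.410000]
Iteration 2:
  c_2 = (0.840000 + 1.410000)/2 = 1.125000
  f(c_2) = f(1.125000) = -1.648193
  f(a) × f(c) ≥ 0, new interval: [1.125000, 1.410000]

After 2 iteration(s), the approximation is c_2 = 1.125000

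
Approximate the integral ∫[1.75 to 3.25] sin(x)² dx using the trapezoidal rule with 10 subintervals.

f(x) = sin(x)²
a = 1.75, b = 3.25, n = 10
h = (b - a)/n = 0.150000

Trapezoidal rule: (h/2)[f(x₀) + 2f(x₁) + 2f(x₂) + ... + f(xₙ)]

x_0 = 1.7500, f(x_0) = 0.968228, coefficient = 1
x_1 = 1.9000, f(x_1) = 0.895484, coefficient = 2
x_2 = 2.0500, f(x_2) = 0.787412, coefficient = 2
x_3 = 2.2000, f(x_3) = 0.653666, coefficient = 2
x_4 = 2.3500, f(x_4) = 0.506194, coefficient = 2
x_5 = 2.5000, f(x_5) = 0.358169, coefficient = 2
x_6 = 2.6500, f(x_6) = 0.222813, coefficient = 2
x_7 = 2.8000, f(x_7) = 0.112217, coefficient = 2
x_8 = 2.9500, f(x_8) = 0.036261, coefficient = 2
x_9 = 3.1000, f(x_9) = 0.001729, coefficient = 2
x_10 = 3.2500, f(x_10) = 0.011706, coefficient = 1

I ≈ (0.150000/2) × 8.127825 = 0.609587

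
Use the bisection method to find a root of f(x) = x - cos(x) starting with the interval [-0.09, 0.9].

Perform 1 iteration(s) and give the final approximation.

f(x) = x - cos(x)
Initial interval: [-0.09, 0.9]

Iteration 1:
  c_1 = (-0.090000 + 0.900000)/2 = 0.405000
  f(c_1) = f(0.405000) = -0.514102
  f(a) × f(c) ≥ 0, new interval: [0.405000, 0.900000]

After 1 iteration(s), the approximation is c_1 = 0.405000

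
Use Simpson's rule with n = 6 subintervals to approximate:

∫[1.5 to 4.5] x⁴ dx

f(x) = x⁴
a = 1.5, b = 4.5, n = 6
h = (b - a)/n = 0.500000

Simpson's rule: (h/3)[f(x₀) + 4f(x₁) + 2f(x₂) + ... + f(xₙ)]

x_0 = 1.5000, f(x_0) = 5.062500, coefficient = 1
x_1 = 2.0000, f(x_1) = 16.000000, coefficient = 4
x_2 = 2.5000, f(x_2) = 39.062500, coefficient = 2
x_3 = 3.0000, f(x_3) = 81.000000, coefficient = 4
x_4 = 3.5000, f(x_4) = 150.062500, coefficient = 2
x_5 = 4.0000, f(x_5) = 256.000000, coefficient = 4
x_6 = 4.5000, f(x_6) = 410.062500, coefficient = 1

I ≈ (0.500000/3) × 2205.375000 = 367.562500
Exact value: 367.537500
Error: 0.025000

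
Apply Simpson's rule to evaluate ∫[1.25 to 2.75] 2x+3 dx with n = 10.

f(x) = 2x+3
a = 1.25, b = 2.75, n = 10
h = (b - a)/n = 0.150000

Simpson's rule: (h/3)[f(x₀) + 4f(x₁) + 2f(x₂) + ... + f(xₙ)]

x_0 = 1.2500, f(x_0) = 5.500000, coefficient = 1
x_1 = 1.4000, f(x_1) = 5.800000, coefficient = 4
x_2 = 1.5500, f(x_2) = 6.100000, coefficient = 2
x_3 = 1.7000, f(x_3) = 6.400000, coefficient = 4
x_4 = 1.8500, f(x_4) = 6.700000, coefficient = 2
x_5 = 2.0000, f(x_5) = 7.000000, coefficient = 4
x_6 = 2.1500, f(x_6) = 7.300000, coefficient = 2
x_7 = 2.3000, f(x_7) = 7.600000, coefficient = 4
x_8 = 2.4500, f(x_8) = 7.900000, coefficient = 2
x_9 = 2.6000, f(x_9) = 8.200000, coefficient = 4
x_10 = 2.7500, f(x_10) = 8.500000, coefficient = 1

I ≈ (0.150000/3) × 210.000000 = 10.500000
Exact value: 10.500000
Error: 0.000000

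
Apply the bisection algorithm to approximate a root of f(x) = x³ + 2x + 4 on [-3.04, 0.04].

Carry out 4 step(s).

f(x) = x³ + 2x + 4
Initial interval: [-3.04, 0.04]

Iteration 1:
  c_1 = (-3.040000 + 0.040000)/2 = -1.500000
  f(c_1) = f(-1.500000) = -2.375000
  f(a) × f(c) ≥ 0, new interval: [-1.500000, 0.040000]
Iteration 2:
  c_2 = (-1.500000 + 0.040000)/2 = -0.730000
  f(c_2) = f(-0.730000) = 2.150983
  f(a) × f(c) < 0, new interval: [-1.500000, -0.730000]
Iteration 3:
  c_3 = (-1.500000 + (-0.730000))/2 = -1.115000
  f(c_3) = f(-1.115000) = 0.383804
  f(a) × f(c) < 0, new interval: [-1.500000, -1.115000]
Iteration 4:
  c_4 = (-1.500000 + (-1.115000))/2 = -1.307500
  f(c_4) = f(-1.307500) = -0.850245
  f(a) × f(c) ≥ 0, new interval: [-1.307500, -1.115000]

After 4 iteration(s), the approximation is c_4 = -1.307500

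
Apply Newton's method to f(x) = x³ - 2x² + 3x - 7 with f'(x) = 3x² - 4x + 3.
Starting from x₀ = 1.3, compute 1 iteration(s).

f(x) = x³ - 2x² + 3x - 7
f'(x) = 3x² - 4x + 3
x₀ = 1.3

Newton-Raphson formula: x_{n+1} = x_n - f(x_n)/f'(x_n)

Iteration 1:
  f(1.300000) = -4.283000
  f'(1.300000) = 2.870000
  x_1 = 1.300000 - (-4.283000)/2.870000 = 2.792334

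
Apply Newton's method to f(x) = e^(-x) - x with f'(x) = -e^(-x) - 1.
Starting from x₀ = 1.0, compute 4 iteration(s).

f(x) = e^(-x) - x
f'(x) = -e^(-x) - 1
x₀ = 1.0

Newton-Raphson formula: x_{n+1} = x_n - f(x_n)/f'(x_n)

Iteration 1:
  f(1.000000) = -0.632121
  f'(1.000000) = -1.367879
  x_1 = 1.000000 - (-0.632121)/(-1.367879) = 0.537883
Iteration 2:
  f(0.537883) = 0.046100
  f'(0.537883) = -1.583983
  x_2 = 0.537883 - 0.046100/(-1.583983) = 0.566987
Iteration 3:
  f(0.566987) = 0.000245
  f'(0.566987) = -1.567232
  x_3 = 0.566987 - 0.000245/(-1.567232) = 0.567143
Iteration 4:
  f(0.567143) = 0.000000
  f'(0.567143) = -1.567143
  x_4 = 0.567143 - 0.000000/(-1.567143) = 0.567143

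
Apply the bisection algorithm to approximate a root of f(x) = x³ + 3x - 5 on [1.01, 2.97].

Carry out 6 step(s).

f(x) = x³ + 3x - 5
Initial interval: [1.01, 2.97]

Iteration 1:
  c_1 = (1.010000 + 2.970000)/2 = 1.990000
  f(c_1) = f(1.990000) = 8.850599
  f(a) × f(c) < 0, new interval: [1.010000, 1.990000]
Iteration 2:
  c_2 = (1.010000 + 1.990000)/2 = 1.500000
  f(c_2) = f(1.500000) = 2.875000
  f(a) × f(c) < 0, new interval: [1.010000, 1.500000]
Iteration 3:
  c_3 = (1.010000 + 1.500000)/2 = 1.255000
  f(c_3) = f(1.255000) = 0.741656
  f(a) × f(c) < 0, new interval: [1.010000, 1.255000]
Iteration 4:
  c_4 = (1.010000 + 1.255000)/2 = 1.132500
  f(c_4) = f(1.132500) = -0.150005
  f(a) × f(c) ≥ 0, new interval: [1.132500, 1.255000]
Iteration 5:
  c_5 = (1.132500 + 1.255000)/2 = 1.193750
  f(c_5) = f(1.193750) = 0.282390
  f(a) × f(c) < 0, new interval: [1.132500, 1.193750]
Iteration 6:
  c_6 = (1.132500 + 1.193750)/2 = 1.163125
  f(c_6) = f(1.163125) = 0.062920
  f(a) × f(c) < 0, new interval: [1.132500, 1.163125]

After 6 iteration(s), the approximation is c_6 = 1.163125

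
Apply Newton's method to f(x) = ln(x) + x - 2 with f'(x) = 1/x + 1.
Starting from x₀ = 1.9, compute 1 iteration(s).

f(x) = ln(x) + x - 2
f'(x) = 1/x + 1
x₀ = 1.9

Newton-Raphson formula: x_{n+1} = x_n - f(x_n)/f'(x_n)

Iteration 1:
  f(1.900000) = 0.541854
  f'(1.900000) = 1.526316
  x_1 = 1.900000 - 0.541854/1.526316 = 1.544992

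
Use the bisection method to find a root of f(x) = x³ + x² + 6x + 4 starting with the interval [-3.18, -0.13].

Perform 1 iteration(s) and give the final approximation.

f(x) = x³ + x² + 6x + 4
Initial interval: [-3.18, -0.13]

Iteration 1:
  c_1 = (-3.180000 + (-0.130000))/2 = -1.655000
  f(c_1) = f(-1.655000) = -7.724061
  f(a) × f(c) ≥ 0, new interval: [-1.655000, -0.130000]

After 1 iteration(s), the approximation is c_1 = -1.655000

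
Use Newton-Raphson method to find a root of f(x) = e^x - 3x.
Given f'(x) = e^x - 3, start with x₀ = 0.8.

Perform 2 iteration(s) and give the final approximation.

f(x) = e^x - 3x
f'(x) = e^x - 3
x₀ = 0.8

Newton-Raphson formula: x_{n+1} = x_n - f(x_n)/f'(x_n)

Iteration 1:
  f(0.800000) = -0.174459
  f'(0.800000) = -0.774459
  x_1 = 0.800000 - (-0.174459)/(-0.774459) = 0.574734
Iteration 2:
  f(0.574734) = 0.052456
  f'(0.574734) = -1.223342
  x_2 = 0.574734 - 0.052456/(-1.223342) = 0.617613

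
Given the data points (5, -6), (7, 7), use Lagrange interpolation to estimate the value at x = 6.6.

Lagrange interpolation formula:
P(x) = Σ yᵢ × Lᵢ(x)
where Lᵢ(x) = Π_{j≠i} (x - xⱼ)/(xᵢ - xⱼ)

L_0(6.6) = (6.6 - 7)/(5 - 7) = 0.200000
L_1(6.6) = (6.6 - 5)/(7 - 5) = 0.800000

P(6.6) = (-6)×L_0(6.6) + 7×L_1(6.6)
P(6.6) = 4.400000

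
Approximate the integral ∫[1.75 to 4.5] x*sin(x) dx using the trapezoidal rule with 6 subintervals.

f(x) = x*sin(x)
a = 1.75, b = 4.5, n = 6
h = (b - a)/n = 0.458333

Trapezoidal rule: (h/2)[f(x₀) + 2f(x₁) + 2f(x₂) + ... + f(xₙ)]

x_0 = 1.7500, f(x_0) = 1.721975, coefficient = 1
x_1 = 2.2083, f(x_1) = 1.774538, coefficient = 2
x_2 = 2.6667, f(x_2) = 1.219394, coefficient = 2
x_3 = 3.1250, f(x_3) = 0.051850, coefficient = 2
x_4 = 3.5833, f(x_4) = -1.531924, coefficient = 2
x_5 = 4.0417, f(x_5) = -3.166132, coefficient = 2
x_6 = 4.5000, f(x_6) = -4.398886, coefficient = 1

I ≈ (0.458333/2) × -5.981461 = -1.370751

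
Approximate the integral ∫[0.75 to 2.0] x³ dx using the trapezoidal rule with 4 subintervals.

f(x) = x³
a = 0.75, b = 2.0, n = 4
h = (b - a)/n = 0.312500

Trapezoidal rule: (h/2)[f(x₀) + 2f(x₁) + 2f(x₂) + ... + f(xₙ)]

x_0 = 0.7500, f(x_0) = 0.421875, coefficient = 1
x_1 = 1.0625, f(x_1) = 1.199463, coefficient = 2
x_2 = 1.3750, f(x_2) = 2.599609, coefficient = 2
x_3 = 1.6875, f(x_3) = 4.805420, coefficient = 2
x_4 = 2.0000, f(x_4) = 8.000000, coefficient = 1

I ≈ (0.312500/2) × 25.630859 = 4.004822
Exact value: 3.920898
Error: 0.083923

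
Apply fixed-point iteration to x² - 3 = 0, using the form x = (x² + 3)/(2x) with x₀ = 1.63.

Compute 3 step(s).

Equation: x² - 3 = 0
Fixed-point form: x = (x² + 3)/(2x)
x₀ = 1.63

x_1 = g(1.630000) = 1.735245
x_2 = g(1.735245) = 1.732054
x_3 = g(1.732054) = 1.732051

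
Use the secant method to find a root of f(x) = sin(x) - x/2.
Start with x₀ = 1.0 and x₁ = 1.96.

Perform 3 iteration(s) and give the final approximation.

f(x) = sin(x) - x/2
x₀ = 1.0, x₁ = 1.96

Secant formula: x_{n+1} = x_n - f(x_n)(x_n - x_{n-1})/(f(x_n) - f(x_{n-1}))

Iteration 1:
  f(1.000000) = 0.341471
  f(1.960000) = -0.054788
  x_2 = 1.960000 - (-0.054788)×(1.960000 - 1.000000)/(-0.054788 - 0.341471)
       = 1.827266
Iteration 2:
  f(1.960000) = -0.054788
  f(1.827266) = 0.053658
  x_3 = 1.827266 - 0.053658×(1.827266 - 1.960000)/(0.053658 - (-0.054788))
       = 1.892942
Iteration 3:
  f(1.827266) = 0.053658
  f(1.892942) = 0.002088
  x_4 = 1.892942 - 0.002088×(1.892942 - 1.827266)/(0.002088 - 0.053658)
       = 1.895600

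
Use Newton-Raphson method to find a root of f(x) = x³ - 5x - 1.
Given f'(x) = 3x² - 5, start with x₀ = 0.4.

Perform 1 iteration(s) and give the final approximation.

f(x) = x³ - 5x - 1
f'(x) = 3x² - 5
x₀ = 0.4

Newton-Raphson formula: x_{n+1} = x_n - f(x_n)/f'(x_n)

Iteration 1:
  f(0.400000) = -2.936000
  f'(0.400000) = -4.520000
  x_1 = 0.400000 - (-2.936000)/(-4.520000) = -0.249558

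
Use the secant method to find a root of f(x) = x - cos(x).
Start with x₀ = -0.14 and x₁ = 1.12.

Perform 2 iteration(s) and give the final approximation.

f(x) = x - cos(x)
x₀ = -0.14, x₁ = 1.12

Secant formula: x_{n+1} = x_n - f(x_n)(x_n - x_{n-1})/(f(x_n) - f(x_{n-1}))

Iteration 1:
  f(-0.140000) = -1.130216
  f(1.120000) = 0.684318
  x_2 = 1.120000 - 0.684318×(1.120000 - (-0.140000))/(0.684318 - (-1.130216))
       = 0.644814
Iteration 2:
  f(1.120000) = 0.684318
  f(0.644814) = -0.154397
  x_3 = 0.644814 - (-0.154397)×(0.644814 - 1.120000)/(-0.154397 - 0.684318)
       = 0.732290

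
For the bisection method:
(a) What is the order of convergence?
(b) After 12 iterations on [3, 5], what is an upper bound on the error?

(a) Bisection has linear (order 1) convergence; the error is halved each step.

(b) Error bound = (b-a)/2^n = (5 - 3)/2^{12}
    = 2/2^{12}

(a) 1 (linear); (b) error ≤ 4.88e-04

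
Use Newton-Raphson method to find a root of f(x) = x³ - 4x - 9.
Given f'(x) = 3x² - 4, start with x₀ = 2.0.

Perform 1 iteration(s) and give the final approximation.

f(x) = x³ - 4x - 9
f'(x) = 3x² - 4
x₀ = 2.0

Newton-Raphson formula: x_{n+1} = x_n - f(x_n)/f'(x_n)

Iteration 1:
  f(2.000000) = -9.000000
  f'(2.000000) = 8.000000
  x_1 = 2.000000 - (-9.000000)/8.000000 = 3.125000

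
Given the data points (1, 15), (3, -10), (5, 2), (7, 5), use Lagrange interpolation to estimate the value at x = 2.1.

Lagrange interpolation formula:
P(x) = Σ yᵢ × Lᵢ(x)
where Lᵢ(x) = Π_{j≠i} (x - xⱼ)/(xᵢ - xⱼ)

L_0(2.1) = (2.1 - 3)/(1 - 3) × (2.1 - 5)/(1 - 5) × (2.1 - 7)/(1 - 7) = 0.266437
L_1(2.1) = (2.1 - 1)/(3 - 1) × (2.1 - 5)/(3 - 5) × (2.1 - 7)/(3 - 7) = 0.976938
L_2(2.1) = (2.1 - 1)/(5 - 1) × (2.1 - 3)/(5 - 3) × (2.1 - 7)/(5 - 7) = -0.303187
L_3(2.1) = (2.1 - 1)/(7 - 1) × (2.1 - 3)/(7 - 3) × (2.1 - 5)/(7 - 5) = 0.059812

P(2.1) = 15×L_0(2.1) + (-10)×L_1(2.1) + 2×L_2(2.1) + 5×L_3(2.1)
P(2.1) = -6.080125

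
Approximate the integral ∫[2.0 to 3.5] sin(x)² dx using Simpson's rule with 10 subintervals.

f(x) = sin(x)²
a = 2.0, b = 3.5, n = 10
h = (b - a)/n = 0.150000

Simpson's rule: (h/3)[f(x₀) + 4f(x₁) + 2f(x₂) + ... + f(xₙ)]

x_0 = 2.0000, f(x_0) = 0.826822, coefficient = 1
x_1 = 2.1500, f(x_1) = 0.700400, coefficient = 4
x_2 = 2.3000, f(x_2) = 0.556076, coefficient = 2
x_3 = 2.4500, f(x_3) = 0.406744, coefficient = 4
x_4 = 2.6000, f(x_4) = 0.265742, coefficient = 2
x_5 = 2.7500, f(x_5) = 0.145665, coefficient = 4
x_6 = 2.9000, f(x_6) = 0.057240, coefficient = 2
x_7 = 3.0500, f(x_7) = 0.008366, coefficient = 4
x_8 = 3.2000, f(x_8) = 0.003408, coefficient = 2
x_9 = 3.3500, f(x_9) = 0.042808, coefficient = 4
x_10 = 3.5000, f(x_10) = 0.123049, coefficient = 1

I ≈ (0.150000/3) × 7.930733 = 0.396537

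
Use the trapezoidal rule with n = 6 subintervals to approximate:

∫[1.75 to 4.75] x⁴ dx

f(x) = x⁴
a = 1.75, b = 4.75, n = 6
h = (b - a)/n = 0.500000

Trapezoidal rule: (h/2)[f(x₀) + 2f(x₁) + 2f(x₂) + ... + f(xₙ)]

x_0 = 1.7500, f(x_0) = 9.378906, coefficient = 1
x_1 = 2.2500, f(x_1) = 25.628906, coefficient = 2
x_2 = 2.7500, f(x_2) = 57.191406, coefficient = 2
x_3 = 3.2500, f(x_3) = 111.566406, coefficient = 2
x_4 = 3.7500, f(x_4) = 197.753906, coefficient = 2
x_5 = 4.2500, f(x_5) = 326.253906, coefficient = 2
x_6 = 4.7500, f(x_6) = 509.066406, coefficient = 1

I ≈ (0.500000/2) × 1955.234375 = 488.808594
Exact value: 480.330469
Error: 8.478125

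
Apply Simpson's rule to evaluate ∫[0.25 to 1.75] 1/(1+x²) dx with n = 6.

f(x) = 1/(1+x²)
a = 0.25, b = 1.75, n = 6
h = (b - a)/n = 0.250000

Simpson's rule: (h/3)[f(x₀) + 4f(x₁) + 2f(x₂) + ... + f(xₙ)]

x_0 = 0.2500, f(x_0) = 0.941176, coefficient = 1
x_1 = 0.5000, f(x_1) = 0.800000, coefficient = 4
x_2 = 0.7500, f(x_2) = 0.640000, coefficient = 2
x_3 = 1.0000, f(x_3) = 0.500000, coefficient = 4
x_4 = 1.2500, f(x_4) = 0.390244, coefficient = 2
x_5 = 1.5000, f(x_5) = 0.307692, coefficient = 4
x_6 = 1.7500, f(x_6) = 0.246154, coefficient = 1

I ≈ (0.250000/3) × 9.678587 = 0.806549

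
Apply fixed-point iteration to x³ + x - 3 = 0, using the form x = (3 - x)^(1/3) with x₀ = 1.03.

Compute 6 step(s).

Equation: x³ + x - 3 = 0
Fixed-point form: x = (3 - x)^(1/3)
x₀ = 1.03

x_1 = g(1.030000) = 1.253590
x_2 = g(1.253590) = 1.204247
x_3 = g(1.204247) = 1.215483
x_4 = g(1.215483) = 1.212943
x_5 = g(1.212943) = 1.213518
x_6 = g(1.213518) = 1.213388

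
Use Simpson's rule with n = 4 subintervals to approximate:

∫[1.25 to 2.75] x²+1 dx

f(x) = x²+1
a = 1.25, b = 2.75, n = 4
h = (b - a)/n = 0.375000

Simpson's rule: (h/3)[f(x₀) + 4f(x₁) + 2f(x₂) + ... + f(xₙ)]

x_0 = 1.2500, f(x_0) = 2.562500, coefficient = 1
x_1 = 1.6250, f(x_1) = 3.640625, coefficient = 4
x_2 = 2.0000, f(x_2) = 5.000000, coefficient = 2
x_3 = 2.3750, f(x_3) = 6.640625, coefficient = 4
x_4 = 2.7500, f(x_4) = 8.562500, coefficient = 1

I ≈ (0.375000/3) × 62.250000 = 7.781250
Exact value: 7.781250
Error: 0.000000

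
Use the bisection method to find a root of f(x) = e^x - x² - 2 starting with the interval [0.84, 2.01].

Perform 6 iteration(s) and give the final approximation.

f(x) = e^x - x² - 2
Initial interval: [0.84, 2.01]

Iteration 1:
  c_1 = (0.840000 + 2.010000)/2 = 1.425000
  f(c_1) = f(1.425000) = 0.127233
  f(a) × f(c) < 0, new interval: [0.840000, 1.425000]
Iteration 2:
  c_2 = (0.840000 + 1.425000)/2 = 1.132500
  f(c_2) = f(1.132500) = -0.179151
  f(a) × f(c) ≥ 0, new interval: [1.132500, 1.425000]
Iteration 3:
  c_3 = (1.132500 + 1.425000)/2 = 1.278750
  f(c_3) = f(1.278750) = -0.043055
  f(a) × f(c) ≥ 0, new interval: [1.278750, 1.425000]
Iteration 4:
  c_4 = (1.278750 + 1.425000)/2 = 1.351875
  f(c_4) = f(1.351875) = 0.037099
  f(a) × f(c) < 0, new interval: [1.278750, 1.351875]
Iteration 5:
  c_5 = (1.278750 + 1.351875)/2 = 1.315312
  f(c_5) = f(1.315312) = -0.004132
  f(a) × f(c) ≥ 0, new interval: [1.315312, 1.351875]
Iteration 6:
  c_6 = (1.315312 + 1.351875)/2 = 1.333594
  f(c_6) = f(1.333594) = 0.016184
  f(a) × f(c) < 0, new interval: [1.315312, 1.333594]

After 6 iteration(s), the approximation is c_6 = 1.333594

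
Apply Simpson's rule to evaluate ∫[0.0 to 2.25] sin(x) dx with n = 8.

f(x) = sin(x)
a = 0.0, b = 2.25, n = 8
h = (b - a)/n = 0.281250

Simpson's rule: (h/3)[f(x₀) + 4f(x₁) + 2f(x₂) + ... + f(xₙ)]

x_0 = 0.0000, f(x_0) = 0.000000, coefficient = 1
x_1 = 0.2812, f(x_1) = 0.277557, coefficient = 4
x_2 = 0.5625, f(x_2) = 0.533303, coefficient = 2
x_3 = 0.8438, f(x_3) = 0.747141, coefficient = 4
x_4 = 1.1250, f(x_4) = 0.902268, coefficient = 2
x_5 = 1.4062, f(x_5) = 0.986493, coefficient = 4
x_6 = 1.6875, f(x_6) = 0.993198, coefficient = 2
x_7 = 1.9688, f(x_7) = 0.921856, coefficient = 4
x_8 = 2.2500, f(x_8) = 0.778073, coefficient = 1

I ≈ (0.281250/3) × 17.367795 = 1.628231
Exact value: 1.628174
Error: 0.000057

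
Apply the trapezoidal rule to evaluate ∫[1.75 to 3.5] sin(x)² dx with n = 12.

f(x) = sin(x)²
a = 1.75, b = 3.5, n = 12
h = (b - a)/n = 0.145833

Trapezoidal rule: (h/2)[f(x₀) + 2f(x₁) + 2f(x₂) + ... + f(xₙ)]

x_0 = 1.7500, f(x_0) = 0.968228, coefficient = 1
x_1 = 1.8958, f(x_1) = 0.898020, coefficient = 2
x_2 = 2.0417, f(x_2) = 0.794191, coefficient = 2
x_3 = 2.1875, f(x_3) = 0.665512, coefficient = 2
x_4 = 2.3333, f(x_4) = 0.522853, coefficient = 2
x_5 = 2.4792, f(x_5) = 0.378264, coefficient = 2
x_6 = 2.6250, f(x_6) = 0.243957, coefficient = 2
x_7 = 2.7708, f(x_7) = 0.131278, coefficient = 2
x_8 = 2.9167, f(x_8) = 0.049744, coefficient = 2
x_9 = 3.0625, f(x_9) = 0.006243, coefficient = 2
x_10 = 3.2083, f(x_10) = 0.004448, coefficient = 2
x_11 = 3.3542, f(x_11) = 0.044511, coefficient = 2
x_12 = 3.5000, f(x_12) = 0.123049, coefficient = 1

I ≈ (0.145833/2) × 8.569318 = 0.624846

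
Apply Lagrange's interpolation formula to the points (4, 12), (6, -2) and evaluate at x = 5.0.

Lagrange interpolation formula:
P(x) = Σ yᵢ × Lᵢ(x)
where Lᵢ(x) = Π_{j≠i} (x - xⱼ)/(xᵢ - xⱼ)

L_0(5.0) = (5.0 - 6)/(4 - 6) = 0.500000
L_1(5.0) = (5.0 - 4)/(6 - 4) = 0.500000

P(5.0) = 12×L_0(5.0) + (-2)×L_1(5.0)
P(5.0) = 5.000000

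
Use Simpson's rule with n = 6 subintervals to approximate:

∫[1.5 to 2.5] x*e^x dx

f(x) = x*e^x
a = 1.5, b = 2.5, n = 6
h = (b - a)/n = 0.166667

Simpson's rule: (h/3)[f(x₀) + 4f(x₁) + 2f(x₂) + ... + f(xₙ)]

x_0 = 1.5000, f(x_0) = 6.722534, coefficient = 1
x_1 = 1.6667, f(x_1) = 8.824150, coefficient = 4
x_2 = 1.8333, f(x_2) = 11.466952, coefficient = 2
x_3 = 2.0000, f(x_3) = 14.778112, coefficient = 4
x_4 = 2.1667, f(x_4) = 18.913133, coefficient = 2
x_5 = 2.3333, f(x_5) = 24.061937, coefficient = 4
x_6 = 2.5000, f(x_6) = 30.456235, coefficient = 1

I ≈ (0.166667/3) × 288.595733 = 16.033096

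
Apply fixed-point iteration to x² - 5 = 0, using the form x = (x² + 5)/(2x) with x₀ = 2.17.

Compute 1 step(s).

Equation: x² - 5 = 0
Fixed-point form: x = (x² + 5)/(2x)
x₀ = 2.17

x_1 = g(2.170000) = 2.237074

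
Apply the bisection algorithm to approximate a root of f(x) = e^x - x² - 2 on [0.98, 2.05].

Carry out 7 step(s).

f(x) = e^x - x² - 2
Initial interval: [0.98, 2.05]

Iteration 1:
  c_1 = (0.980000 + 2.050000)/2 = 1.515000
  f(c_1) = f(1.515000) = 0.254196
  f(a) × f(c) < 0, new interval: [0.980000, 1.515000]
Iteration 2:
  c_2 = (0.980000 + 1.515000)/2 = 1.247500
  f(c_2) = f(1.247500) = -0.074628
  f(a) × f(c) ≥ 0, new interval: [1.247500, 1.515000]
Iteration 3:
  c_3 = (1.247500 + 1.515000)/2 = 1.381250
  f(c_3) = f(1.381250) = 0.072022
  f(a) × f(c) < 0, new interval: [1.247500, 1.381250]
Iteration 4:
  c_4 = (1.247500 + 1.381250)/2 = 1.314375
  f(c_4) = f(1.314375) = -0.005158
  f(a) × f(c) ≥ 0, new interval: [1.314375, 1.381250]
Iteration 5:
  c_5 = (1.314375 + 1.381250)/2 = 1.347813
  f(c_5) = f(1.347813) = 0.032398
  f(a) × f(c) < 0, new interval: [1.314375, 1.347813]
Iteration 6:
  c_6 = (1.314375 + 1.347813)/2 = 1.331094
  f(c_6) = f(1.331094) = 0.013371
  f(a) × f(c) < 0, new interval: [1.314375, 1.331094]
Iteration 7:
  c_7 = (1.314375 + 1.331094)/2 = 1.322734
  f(c_7) = f(1.322734) = 0.004045
  f(a) × f(c) < 0, new interval: [1.314375, 1.322734]

After 7 iteration(s), the approximation is c_7 = 1.322734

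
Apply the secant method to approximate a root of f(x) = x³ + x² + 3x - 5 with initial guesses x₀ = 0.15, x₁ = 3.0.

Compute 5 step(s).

f(x) = x³ + x² + 3x - 5
x₀ = 0.15, x₁ = 3.0

Secant formula: x_{n+1} = x_n - f(x_n)(x_n - x_{n-1})/(f(x_n) - f(x_{n-1}))

Iteration 1:
  f(0.150000) = -4.524125
  f(3.000000) = 40.000000
  x_2 = 3.000000 - 40.000000×(3.000000 - 0.150000)/(40.000000 - (-4.524125))
       = 0.439590
Iteration 2:
  f(3.000000) = 40.000000
  f(0.439590) = -3.403043
  x_3 = 0.439590 - (-3.403043)×(0.439590 - 3.000000)/(-3.403043 - 40.000000)
       = 0.640341
Iteration 3:
  f(0.439590) = -3.403043
  f(0.640341) = -2.406378
  x_4 = 0.640341 - (-2.406378)×(0.640341 - 0.439590)/(-2.406378 - (-3.403043))
       = 1.125039
Iteration 4:
  f(0.640341) = -2.406378
  f(1.125039) = 1.064805
  x_5 = 1.125039 - 1.064805×(1.125039 - 0.640341)/(1.064805 - (-2.406378))
       = 0.976355
Iteration 5:
  f(1.125039) = 1.064805
  f(0.976355) = -0.186937
  x_6 = 0.976355 - (-0.186937)×(0.976355 - 1.125039)/(-0.186937 - 1.064805)
       = 0.998560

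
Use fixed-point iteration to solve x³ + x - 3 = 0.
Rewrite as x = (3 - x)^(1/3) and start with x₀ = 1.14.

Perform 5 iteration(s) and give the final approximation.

Equation: x³ + x - 3 = 0
Fixed-point form: x = (3 - x)^(1/3)
x₀ = 1.14

x_1 = g(1.140000) = 1.229809
x_2 = g(1.229809) = 1.209688
x_3 = g(1.209688) = 1.214254
x_4 = g(1.214254) = 1.213221
x_5 = g(1.213221) = 1.213455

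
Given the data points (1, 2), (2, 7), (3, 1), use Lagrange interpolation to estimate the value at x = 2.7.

Lagrange interpolation formula:
P(x) = Σ yᵢ × Lᵢ(x)
where Lᵢ(x) = Π_{j≠i} (x - xⱼ)/(xᵢ - xⱼ)

L_0(2.7) = (2.7 - 2)/(1 - 2) × (2.7 - 3)/(1 - 3) = -0.105000
L_1(2.7) = (2.7 - 1)/(2 - 1) × (2.7 - 3)/(2 - 3) = 0.510000
L_2(2.7) = (2.7 - 1)/(3 - 1) × (2.7 - 2)/(3 - 2) = 0.595000

P(2.7) = 2×L_0(2.7) + 7×L_1(2.7) + 1×L_2(2.7)
P(2.7) = 3.955000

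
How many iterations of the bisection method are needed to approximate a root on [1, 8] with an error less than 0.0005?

We need (b-a)/2^n ≤ 0.0005
(8 - 1)/2^n ≤ 0.0005
7/2^n ≤ 0.0005
2^n ≥ 14000
n ≥ log₂(14000) = 13.77
n ≥ 14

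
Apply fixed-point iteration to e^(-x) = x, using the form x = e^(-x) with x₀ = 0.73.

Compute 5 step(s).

Equation: e^(-x) = x
Fixed-point form: x = e^(-x)
x₀ = 0.73

x_1 = g(0.730000) = 0.481909
x_2 = g(0.481909) = 0.617603
x_3 = g(0.617603) = 0.539235
x_4 = g(0.539235) = 0.583194
x_5 = g(0.583194) = 0.558113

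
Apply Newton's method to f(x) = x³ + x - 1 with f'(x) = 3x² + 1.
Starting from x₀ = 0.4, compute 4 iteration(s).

f(x) = x³ + x - 1
f'(x) = 3x² + 1
x₀ = 0.4

Newton-Raphson formula: x_{n+1} = x_n - f(x_n)/f'(x_n)

Iteration 1:
  f(0.400000) = -0.536000
  f'(0.400000) = 1.480000
  x_1 = 0.400000 - (-0.536000)/1.480000 = 0.762162
Iteration 2:
  f(0.762162) = 0.204895
  f'(0.762162) = 2.742673
  x_2 = 0.762162 - 0.204895/2.742673 = 0.687456
Iteration 3:
  f(0.687456) = 0.012344
  f'(0.687456) = 2.417786
  x_3 = 0.687456 - 0.012344/2.417786 = 0.682350
Iteration 4:
  f(0.682350) = 0.000054
  f'(0.682350) = 2.396805
  x_4 = 0.682350 - 0.000054/2.396805 = 0.682328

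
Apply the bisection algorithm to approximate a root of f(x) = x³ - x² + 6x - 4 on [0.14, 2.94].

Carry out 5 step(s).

f(x) = x³ - x² + 6x - 4
Initial interval: [0.14, 2.94]

Iteration 1:
  c_1 = (0.140000 + 2.940000)/2 = 1.540000
  f(c_1) = f(1.540000) = 6.520664
  f(a) × f(c) < 0, new interval: [0.140000, 1.540000]
Iteration 2:
  c_2 = (0.140000 + 1.540000)/2 = 0.840000
  f(c_2) = f(0.840000) = 0.927104
  f(a) × f(c) < 0, new interval: [0.140000, 0.840000]
Iteration 3:
  c_3 = (0.140000 + 0.840000)/2 = 0.490000
  f(c_3) = f(0.490000) = -1.182451
  f(a) × f(c) ≥ 0, new interval: [0.490000, 0.840000]
Iteration 4:
  c_4 = (0.490000 + 0.840000)/2 = 0.665000
  f(c_4) = f(0.665000) = -0.158145
  f(a) × f(c) ≥ 0, new interval: [0.665000, 0.840000]
Iteration 5:
  c_5 = (0.665000 + 0.840000)/2 = 0.752500
  f(c_5) = f(0.752500) = 0.374852
  f(a) × f(c) < 0, new interval: [0.665000, 0.752500]

After 5 iteration(s), the approximation is c_5 = 0.752500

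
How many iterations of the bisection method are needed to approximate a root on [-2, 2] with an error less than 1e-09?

We need (b-a)/2^n ≤ 1e-09
(2 - (-2))/2^n ≤ 1e-09
4/2^n ≤ 1e-09
2^n ≥ 4000000000
n ≥ log₂(4000000000) = 31.90
n ≥ 32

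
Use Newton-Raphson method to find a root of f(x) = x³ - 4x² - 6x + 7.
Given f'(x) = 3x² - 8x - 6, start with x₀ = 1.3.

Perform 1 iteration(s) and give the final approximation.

f(x) = x³ - 4x² - 6x + 7
f'(x) = 3x² - 8x - 6
x₀ = 1.3

Newton-Raphson formula: x_{n+1} = x_n - f(x_n)/f'(x_n)

Iteration 1:
  f(1.300000) = -5.363000
  f'(1.300000) = -11.330000
  x_1 = 1.300000 - (-5.363000)/(-11.330000) = 0.826655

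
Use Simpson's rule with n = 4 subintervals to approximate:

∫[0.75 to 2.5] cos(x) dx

f(x) = cos(x)
a = 0.75, b = 2.5, n = 4
h = (b - a)/n = 0.437500

Simpson's rule: (h/3)[f(x₀) + 4f(x₁) + 2f(x₂) + ... + f(xₙ)]

x_0 = 0.7500, f(x_0) = 0.731689, coefficient = 1
x_1 = 1.1875, f(x_1) = 0.373980, coefficient = 4
x_2 = 1.6250, f(x_2) = -0.054177, coefficient = 2
x_3 = 2.0625, f(x_3) = -0.472128, coefficient = 4
x_4 = 2.5000, f(x_4) = -0.801144, coefficient = 1

I ≈ (0.437500/3) × -0.570404 = -0.083184
Exact value: -0.083167
Error: 0.000017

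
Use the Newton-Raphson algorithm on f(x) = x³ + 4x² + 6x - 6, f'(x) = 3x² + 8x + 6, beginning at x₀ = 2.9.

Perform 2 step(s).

f(x) = x³ + 4x² + 6x - 6
f'(x) = 3x² + 8x + 6
x₀ = 2.9

Newton-Raphson formula: x_{n+1} = x_n - f(x_n)/f'(x_n)

Iteration 1:
  f(2.900000) = 69.429000
  f'(2.900000) = 54.430000
  x_1 = 2.900000 - 69.429000/54.430000 = 1.624435
Iteration 2:
  f(1.624435) = 18.588309
  f'(1.624435) = 26.911848
  x_2 = 1.624435 - 18.588309/26.911848 = 0.933724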